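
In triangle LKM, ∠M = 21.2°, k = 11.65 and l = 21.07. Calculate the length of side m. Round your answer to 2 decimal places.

11.04

By the law of cosines, m² = l² + k² − 2·l·k·cos M = 121.96, so m ≈ 11.044.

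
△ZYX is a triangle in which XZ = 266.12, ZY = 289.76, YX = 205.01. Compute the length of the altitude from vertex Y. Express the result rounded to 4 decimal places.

Semiperimeter s = (205.01 + 266.12 + 289.76)/2 = 380.44.
Heron's formula: area = √(380.44·175.44·114.32·90.685) ≈ 26305.
The altitude from Y has length 2·area/XZ ≈ 197.69.

h_Y ≈ 197.6946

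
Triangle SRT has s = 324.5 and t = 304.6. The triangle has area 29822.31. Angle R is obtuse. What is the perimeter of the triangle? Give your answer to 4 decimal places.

From area = ½·t·s·sin R, we get sin R = 2·area/(t·s) ≈ 0.60343.
Taking the obtuse solution, ∠R ≈ 2.4938 rad.
Law of cosines then gives r ≈ 596.42.
Perimeter = 324.5 + 596.42 + 304.6 = 1225.5.

1225.5218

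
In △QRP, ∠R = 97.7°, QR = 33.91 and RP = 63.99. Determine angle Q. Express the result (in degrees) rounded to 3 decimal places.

∠Q ≈ 56.180°

By the law of cosines, PQ² = QR² + RP² − 2·QR·RP·cos R = 5826.1, so PQ ≈ 76.329.
Law of cosines again: cos Q = (PQ² + QR² − RP²)/(2·PQ·QR) ≈ 0.55659, so ∠Q ≈ 56.18°.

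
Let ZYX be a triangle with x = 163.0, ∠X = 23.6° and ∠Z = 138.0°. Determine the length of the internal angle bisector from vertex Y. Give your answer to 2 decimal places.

t_Y ≈ 201.34

The third angle is ∠Y = 180° − ∠X − ∠Z = 18.40°.
Law of sines: z = x·sin Z/sin X ≈ 272.43.
Law of sines: y = x·sin Y/sin X ≈ 128.51.
The bisector from Y has length 2·x·z·cos(∠Y/2)/(x+z) ≈ 201.34.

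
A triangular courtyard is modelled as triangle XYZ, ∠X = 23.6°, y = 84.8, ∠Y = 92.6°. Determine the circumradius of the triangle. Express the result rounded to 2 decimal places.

42.44

The third angle is ∠Z = 180° − ∠X − ∠Y = 63.80°.
Law of sines: x = y·sin X/sin Y ≈ 33.985.
Law of sines: z = y·sin Z/sin Y ≈ 76.166.
Circumradius = y/(2 sin Y) ≈ 42.444.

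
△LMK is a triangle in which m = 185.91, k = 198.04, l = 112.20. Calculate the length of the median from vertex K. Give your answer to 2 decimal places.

117.35

Median from K: ½√(2·l² + 2·m² − k²) ≈ 117.35.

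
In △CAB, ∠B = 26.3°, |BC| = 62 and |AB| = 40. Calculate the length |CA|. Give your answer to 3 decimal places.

By the law of cosines, |CA|² = |AB|² + |BC|² − 2·|AB|·|BC|·cos B = 997.43, so |CA| ≈ 31.582.

31.582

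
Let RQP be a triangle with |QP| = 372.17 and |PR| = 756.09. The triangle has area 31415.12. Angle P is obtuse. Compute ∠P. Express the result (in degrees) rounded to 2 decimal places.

From area = ½·|QP|·|PR|·sin P, we get sin P = 2·area/(|QP|·|PR|) ≈ 0.22328.
Taking the obtuse solution, ∠P ≈ 167.10°.

167.10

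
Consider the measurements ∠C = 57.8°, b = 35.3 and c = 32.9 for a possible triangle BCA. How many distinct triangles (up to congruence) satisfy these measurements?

b·sin C = 35.3·sin(57.8°) ≈ 29.87.
Since b sin C < c < b (29.87 < 32.9 < 35.3), two triangles exist.

2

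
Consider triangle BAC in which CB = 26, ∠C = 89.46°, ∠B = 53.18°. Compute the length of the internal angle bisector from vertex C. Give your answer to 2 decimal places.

21.01

The third angle is ∠A = 180° − ∠C − ∠B = 37.36°.
Law of sines: AC = CB·sin B/sin A ≈ 34.299.
Law of sines: BA = CB·sin C/sin A ≈ 42.844.
The bisector from C has length 2·AC·CB·cos(∠C/2)/(AC+CB) ≈ 21.014.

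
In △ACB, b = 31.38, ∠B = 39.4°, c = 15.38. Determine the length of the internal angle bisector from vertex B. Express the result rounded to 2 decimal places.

Law of sines: sin C = c·sin B/b ≈ 0.31109.
Since b ≥ c, only the acute value applies: ∠C ≈ 18.13°.
Then ∠A = 180° − ∠B − ∠C ≈ 122.47°.
Law of sines gives a = b·sin A/sin B ≈ 41.708.
The bisector from B has length 2·a·c·cos(∠B/2)/(a+c) ≈ 21.158.

21.16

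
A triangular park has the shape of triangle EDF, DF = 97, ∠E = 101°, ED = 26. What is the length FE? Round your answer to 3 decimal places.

Law of sines: sin F = ED·sin E/DF ≈ 0.26312.
Since DF ≥ ED, only the acute value applies: ∠F ≈ 15.26°.
Then ∠D = 180° − ∠E − ∠F ≈ 63.74°.
Law of sines gives FE = DF·sin D/sin E ≈ 88.621.

88.621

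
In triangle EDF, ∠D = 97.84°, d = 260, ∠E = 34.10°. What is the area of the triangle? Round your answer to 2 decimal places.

The third angle is ∠F = 180° − ∠E − ∠D = 48.06°.
Law of sines: e = d·sin E/sin D ≈ 147.14.
Law of sines: f = d·sin F/sin D ≈ 195.22.
Area = ½·d·e·sin F ≈ 14229.

14228.56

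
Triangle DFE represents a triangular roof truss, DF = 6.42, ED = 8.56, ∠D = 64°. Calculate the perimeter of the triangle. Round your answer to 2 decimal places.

By the law of cosines, FE² = ED² + DF² − 2·ED·DF·cos D = 66.308, so FE ≈ 8.143.
Semiperimeter s = (8.143+8.56+6.42)/2 = 11.562.
Perimeter = 8.143 + 8.56 + 6.42 = 23.123.

23.12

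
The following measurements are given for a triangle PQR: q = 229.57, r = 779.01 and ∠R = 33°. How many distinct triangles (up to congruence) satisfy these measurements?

1

q·sin R = 229.57·sin(33°) ≈ 125.
Since r ≥ q, exactly one triangle exists.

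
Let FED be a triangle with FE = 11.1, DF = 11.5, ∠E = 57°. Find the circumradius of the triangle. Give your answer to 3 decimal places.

Law of sines: sin D = FE·sin E/DF ≈ 0.80950.
Since DF ≥ FE, only the acute value applies: ∠D ≈ 54.05°.
Then ∠F = 180° − ∠E − ∠D ≈ 68.95°.
Law of sines gives ED = DF·sin F/sin E ≈ 12.797.
Circumradius = DF/(2 sin E) ≈ 6.8561.

6.856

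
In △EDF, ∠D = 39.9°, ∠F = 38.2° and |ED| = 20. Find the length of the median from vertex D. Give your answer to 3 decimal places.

24.355

The third angle is ∠E = 180° − ∠D − ∠F = 101.90°.
Law of sines: |DF| = |ED|·sin E/sin F ≈ 31.646.
Law of sines: |FE| = |ED|·sin D/sin F ≈ 20.745.
Median from D: ½√(2·|ED|² + 2·|DF|² − |FE|²) ≈ 24.355.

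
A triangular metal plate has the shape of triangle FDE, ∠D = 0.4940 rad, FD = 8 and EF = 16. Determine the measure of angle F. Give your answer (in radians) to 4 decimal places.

Law of sines: sin E = FD·sin D/EF ≈ 0.23708.
Since EF ≥ FD, only the acute value applies: ∠E ≈ 0.2394 rad.
Then ∠F = π − ∠D − ∠E ≈ 2.4082 rad.

∠F ≈ 2.4082 rad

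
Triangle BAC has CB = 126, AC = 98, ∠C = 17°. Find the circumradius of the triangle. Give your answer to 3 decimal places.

73.816

By the law of cosines, BA² = AC² + CB² − 2·AC·CB·cos C = 1863.1, so BA ≈ 43.164.
Area = ½·AC·CB·sin C ≈ 1805.1.
Circumradius = BA/(2 sin C) ≈ 73.816.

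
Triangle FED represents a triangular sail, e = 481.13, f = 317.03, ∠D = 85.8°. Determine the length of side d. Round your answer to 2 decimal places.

By the law of cosines, d² = f² + e² − 2·f·e·cos D = 3.0965e+05, so d ≈ 556.46.

556.46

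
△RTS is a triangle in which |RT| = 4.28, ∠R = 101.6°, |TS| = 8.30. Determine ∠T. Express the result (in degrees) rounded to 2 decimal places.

Law of sines: sin S = |RT|·sin R/|TS| ≈ 0.50513.
Since |TS| ≥ |RT|, only the acute value applies: ∠S ≈ 30.34°.
Then ∠T = 180° − ∠R − ∠S ≈ 48.06°.

48.06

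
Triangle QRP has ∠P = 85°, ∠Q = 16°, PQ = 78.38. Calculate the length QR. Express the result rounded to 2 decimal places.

79.54

The third angle is ∠R = 180° − ∠P − ∠Q = 79.00°.
Law of sines: QR = PQ·sin P/sin R ≈ 79.543.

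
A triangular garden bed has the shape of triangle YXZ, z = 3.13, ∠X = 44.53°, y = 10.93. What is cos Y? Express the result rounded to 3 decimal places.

cos Y ≈ -0.520

By the law of cosines, x² = z² + y² − 2·z·y·cos X = 80.485, so x ≈ 8.9713.
Law of cosines again: cos Y = (x² + z² − y²)/(2·x·z) ≈ -0.51963, so ∠Y ≈ 121.31°.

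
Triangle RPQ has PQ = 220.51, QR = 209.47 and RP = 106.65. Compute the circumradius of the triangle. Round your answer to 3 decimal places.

By the law of cosines, cos R = (QR² + RP² − PQ²) / (2·QR·RP) ≈ 0.14833, so ∠R ≈ 81.47°.
Circumradius = PQ/(2 sin R) ≈ 111.49.

111.488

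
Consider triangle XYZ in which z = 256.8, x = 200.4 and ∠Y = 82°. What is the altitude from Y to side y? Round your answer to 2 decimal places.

By the law of cosines, y² = z² + x² − 2·z·x·cos Y = 91782, so y ≈ 302.96.
Area = ½·z·x·sin Y ≈ 25481.
The altitude from Y has length 2·area/y ≈ 168.22.

168.22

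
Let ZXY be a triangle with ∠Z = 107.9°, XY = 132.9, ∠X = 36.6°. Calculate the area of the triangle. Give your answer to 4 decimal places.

area ≈ 3213.1590

The third angle is ∠Y = 180° − ∠Z − ∠X = 35.50°.
Law of sines: YZ = XY·sin X/sin Z ≈ 83.269.
Law of sines: ZX = XY·sin Y/sin Z ≈ 81.101.
Area = ½·XY·YZ·sin Y ≈ 3213.2.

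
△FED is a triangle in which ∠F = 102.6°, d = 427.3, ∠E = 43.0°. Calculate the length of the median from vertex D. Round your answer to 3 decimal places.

The third angle is ∠D = 180° − ∠F − ∠E = 34.40°.
Law of sines: f = d·sin F/sin D ≈ 738.11.
Law of sines: e = d·sin E/sin D ≈ 515.81.
Median from D: ½√(2·f² + 2·e² − d²) ≈ 599.83.

m_D ≈ 599.826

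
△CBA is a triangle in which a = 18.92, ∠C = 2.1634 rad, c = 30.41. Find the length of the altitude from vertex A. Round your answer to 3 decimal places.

h_A ≈ 12.841

Law of sines: sin A = a·sin C/c ≈ 0.51608.
Since c ≥ a, only the acute value applies: ∠A ≈ 0.5423 rad.
Then ∠B = π − ∠C − ∠A ≈ 0.4359 rad.
Law of sines gives b = c·sin B/sin C ≈ 15.48.
Area = ½·c·a·sin B ≈ 121.47.
The altitude from A has length 2·area/a ≈ 12.841.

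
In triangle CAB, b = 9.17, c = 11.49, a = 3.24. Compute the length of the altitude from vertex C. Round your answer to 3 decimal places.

2.008

Semiperimeter s = (11.49 + 3.24 + 9.17)/2 = 11.95.
Heron's formula: area = √(11.95·0.46·8.71·2.78) ≈ 11.537.
The altitude from C has length 2·area/c ≈ 2.0082.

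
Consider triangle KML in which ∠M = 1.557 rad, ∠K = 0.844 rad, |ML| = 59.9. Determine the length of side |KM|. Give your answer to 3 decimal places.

54.082

The third angle is ∠L = π − ∠K − ∠M = 0.741 rad.
Law of sines: |KM| = |ML|·sin L/sin K ≈ 54.082.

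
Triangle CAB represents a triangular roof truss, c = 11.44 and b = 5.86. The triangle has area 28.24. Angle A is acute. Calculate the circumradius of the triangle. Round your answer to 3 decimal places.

From area = ½·b·c·sin A, we get sin A = 2·area/(b·c) ≈ 0.84250.
Taking the acute solution, ∠A ≈ 57.41°.
Law of cosines then gives a ≈ 9.643.
Circumradius = a/(2 sin A) ≈ 5.7228.

R ≈ 5.723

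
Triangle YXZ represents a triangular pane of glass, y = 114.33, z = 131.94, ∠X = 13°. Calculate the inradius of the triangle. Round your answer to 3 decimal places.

r ≈ 12.154

By the law of cosines, x² = z² + y² − 2·z·y·cos X = 1083.4, so x ≈ 32.914.
Area = ½·z·y·sin X ≈ 1696.7.
Semiperimeter s = (114.33+32.914+131.94)/2 = 139.59.
Inradius = area/s = 1696.7/139.59 ≈ 12.154.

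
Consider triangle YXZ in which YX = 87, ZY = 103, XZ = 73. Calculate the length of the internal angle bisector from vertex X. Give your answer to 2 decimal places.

t_X ≈ 60.98

By the law of cosines, cos X = (YX² + XZ² − ZY²) / (2·YX·XZ) ≈ 0.18021, so ∠X ≈ 79.62°.
The bisector from X has length 2·YX·XZ·cos(∠X/2)/(YX+XZ) ≈ 60.984.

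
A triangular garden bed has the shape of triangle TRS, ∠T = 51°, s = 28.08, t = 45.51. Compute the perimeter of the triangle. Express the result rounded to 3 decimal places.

Law of sines: sin S = s·sin T/t ≈ 0.47950.
Since t ≥ s, only the acute value applies: ∠S ≈ 28.65°.
Then ∠R = 180° − ∠T − ∠S ≈ 100.35°.
Law of sines gives r = t·sin R/sin T ≈ 57.608.
Semiperimeter p = (45.51+57.608+28.08)/2 = 65.599.
Perimeter = 45.51 + 57.608 + 28.08 = 131.2.

131.198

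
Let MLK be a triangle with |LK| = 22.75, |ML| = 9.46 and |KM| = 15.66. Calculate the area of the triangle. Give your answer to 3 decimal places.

area ≈ 58.287

Semiperimeter s = (22.75 + 15.66 + 9.46)/2 = 23.935.
Heron's formula: area = √(23.935·1.185·8.275·14.475) ≈ 58.287.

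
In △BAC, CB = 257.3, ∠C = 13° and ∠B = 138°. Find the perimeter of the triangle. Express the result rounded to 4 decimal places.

The third angle is ∠A = 180° − ∠C − ∠B = 29.00°.
Law of sines: AC = CB·sin B/sin A ≈ 355.12.
Law of sines: BA = CB·sin C/sin A ≈ 119.39.
Semiperimeter s = (355.12+257.3+119.39)/2 = 365.91.
Perimeter = 355.12 + 257.3 + 119.39 = 731.81.

731.8104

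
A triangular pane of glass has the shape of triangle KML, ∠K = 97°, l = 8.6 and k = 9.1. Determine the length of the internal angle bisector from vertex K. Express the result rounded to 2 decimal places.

Law of sines: sin L = l·sin K/k ≈ 0.93801.
Since k ≥ l, only the acute value applies: ∠L ≈ 69.72°.
Then ∠M = 180° − ∠K − ∠L ≈ 13.28°.
Law of sines gives m = k·sin M/sin K ≈ 2.106.
The bisector from K has length 2·m·l·cos(∠K/2)/(m+l) ≈ 2.242.

2.24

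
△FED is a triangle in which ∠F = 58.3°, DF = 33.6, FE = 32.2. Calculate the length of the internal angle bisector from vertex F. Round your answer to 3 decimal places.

By the law of cosines, ED² = DF² + FE² − 2·DF·FE·cos F = 1028.8, so ED ≈ 32.074.
The bisector from F has length 2·DF·FE·cos(∠F/2)/(DF+FE) ≈ 28.72.

t_F ≈ 28.720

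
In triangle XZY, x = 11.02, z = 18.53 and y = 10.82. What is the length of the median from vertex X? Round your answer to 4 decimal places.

m_X ≈ 14.1371

Median from X: ½√(2·z² + 2·y² − x²) ≈ 14.137.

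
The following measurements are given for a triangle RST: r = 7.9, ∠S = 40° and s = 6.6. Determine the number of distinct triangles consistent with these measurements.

2

r·sin S = 7.9·sin(40°) ≈ 5.078.
Since r sin S < s < r (5.078 < 6.6 < 7.9), two triangles exist.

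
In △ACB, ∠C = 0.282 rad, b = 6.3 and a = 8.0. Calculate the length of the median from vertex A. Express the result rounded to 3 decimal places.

2.698

By the law of cosines, c² = b² + a² − 2·b·a·cos C = 6.8715, so c ≈ 2.6214.
Median from A: ½√(2·c² + 2·b² − a²) ≈ 2.6983.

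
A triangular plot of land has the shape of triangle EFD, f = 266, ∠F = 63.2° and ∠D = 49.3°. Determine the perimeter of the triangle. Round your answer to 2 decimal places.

767.26

The third angle is ∠E = 180° − ∠F − ∠D = 67.50°.
Law of sines: e = f·sin E/sin F ≈ 275.33.
Law of sines: d = f·sin D/sin F ≈ 225.93.
Semiperimeter s = (275.33+266+225.93)/2 = 383.63.
Perimeter = 275.33 + 266 + 225.93 = 767.26.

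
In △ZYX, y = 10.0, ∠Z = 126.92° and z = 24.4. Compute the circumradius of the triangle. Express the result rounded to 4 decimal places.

R ≈ 15.2600

Law of sines: sin Y = y·sin Z/z ≈ 0.32765.
Since z ≥ y, only the acute value applies: ∠Y ≈ 19.13°.
Then ∠X = 180° − ∠Z − ∠Y ≈ 33.95°.
Law of sines gives x = z·sin X/sin Z ≈ 17.046.
Circumradius = z/(2 sin Z) ≈ 15.26.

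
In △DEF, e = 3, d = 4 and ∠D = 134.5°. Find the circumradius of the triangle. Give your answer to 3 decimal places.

R ≈ 2.804

Law of sines: sin E = e·sin D/d ≈ 0.53494.
Since d ≥ e, only the acute value applies: ∠E ≈ 32.34°.
Then ∠F = 180° − ∠D − ∠E ≈ 13.16°.
Law of sines gives f = d·sin F/sin D ≈ 1.2768.
Circumradius = d/(2 sin D) ≈ 2.8041.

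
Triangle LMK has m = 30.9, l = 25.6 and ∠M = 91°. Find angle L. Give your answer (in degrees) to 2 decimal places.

Law of sines: sin L = l·sin M/m ≈ 0.82835.
Since m ≥ l, only the acute value applies: ∠L ≈ 55.93°.
Then ∠K = 180° − ∠M − ∠L ≈ 33.07°.

55.93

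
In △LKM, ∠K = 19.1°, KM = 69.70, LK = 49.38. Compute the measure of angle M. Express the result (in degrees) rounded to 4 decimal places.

∠M ≈ 35.0439°

By the law of cosines, ML² = LK² + KM² − 2·LK·KM·cos K = 791.85, so ML ≈ 28.14.
Law of cosines again: cos M = (KM² + ML² − LK²)/(2·KM·ML) ≈ 0.81871, so ∠M ≈ 35.04°.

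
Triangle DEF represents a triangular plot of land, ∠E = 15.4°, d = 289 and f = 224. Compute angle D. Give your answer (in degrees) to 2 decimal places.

∠D ≈ 125.44°

By the law of cosines, e² = f² + d² − 2·f·d·cos E = 8873.6, so e ≈ 94.2.
Law of cosines again: cos D = (e² + f² − d²)/(2·e·f) ≈ -0.57987, so ∠D ≈ 125.44°.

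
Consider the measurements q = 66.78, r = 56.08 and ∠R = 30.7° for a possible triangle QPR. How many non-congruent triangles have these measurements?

2

q·sin R = 66.78·sin(30.7°) ≈ 34.09.
Since q sin R < r < q (34.09 < 56.08 < 66.78), two triangles exist.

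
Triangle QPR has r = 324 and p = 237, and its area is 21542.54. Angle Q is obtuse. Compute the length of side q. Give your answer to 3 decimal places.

From area = ½·p·r·sin Q, we get sin Q = 2·area/(p·r) ≈ 0.56109.
Taking the obtuse solution, ∠Q ≈ 145.87°.
Law of cosines then gives q ≈ 536.91.

536.906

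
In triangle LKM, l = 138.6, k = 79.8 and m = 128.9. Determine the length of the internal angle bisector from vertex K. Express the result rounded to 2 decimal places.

t_K ≈ 127.58

By the law of cosines, cos K = (m² + l² − k²) / (2·m·l) ≈ 0.82441, so ∠K ≈ 34.47°.
The bisector from K has length 2·m·l·cos(∠K/2)/(m+l) ≈ 127.58.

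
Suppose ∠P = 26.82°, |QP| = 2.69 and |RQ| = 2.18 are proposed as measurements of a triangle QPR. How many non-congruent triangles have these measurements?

2

|QP|·sin P = 2.69·sin(26.82°) ≈ 1.214.
Since |QP| sin P < |RQ| < |QP| (1.214 < 2.18 < 2.69), two triangles exist.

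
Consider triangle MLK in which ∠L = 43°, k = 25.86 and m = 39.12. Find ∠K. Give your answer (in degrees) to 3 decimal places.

41.114

By the law of cosines, l² = k² + m² − 2·k·m·cos L = 719.38, so l ≈ 26.821.
Law of cosines again: cos K = (m² + l² − k²)/(2·m·l) ≈ 0.75340, so ∠K ≈ 41.11°.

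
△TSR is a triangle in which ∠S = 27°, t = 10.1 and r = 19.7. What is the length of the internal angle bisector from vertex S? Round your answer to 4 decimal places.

By the law of cosines, s² = r² + t² − 2·r·t·cos S = 135.53, so s ≈ 11.642.
The bisector from S has length 2·r·t·cos(∠S/2)/(r+t) ≈ 12.985.

t_S ≈ 12.9847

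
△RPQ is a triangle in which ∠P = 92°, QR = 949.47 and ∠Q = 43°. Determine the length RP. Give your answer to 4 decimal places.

647.9317

The third angle is ∠R = 180° − ∠P − ∠Q = 45.00°.
Law of sines: RP = QR·sin Q/sin P ≈ 647.93.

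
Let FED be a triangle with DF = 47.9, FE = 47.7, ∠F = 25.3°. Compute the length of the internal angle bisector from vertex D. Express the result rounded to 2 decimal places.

By the law of cosines, ED² = DF² + FE² − 2·DF·FE·cos F = 438.35, so ED ≈ 20.937.
Law of cosines again: cos D = (ED² + DF² − FE²)/(2·ED·DF) ≈ 0.22808, so ∠D ≈ 76.82°.
The bisector from D has length 2·ED·DF·cos(∠D/2)/(ED+DF) ≈ 22.833.

22.83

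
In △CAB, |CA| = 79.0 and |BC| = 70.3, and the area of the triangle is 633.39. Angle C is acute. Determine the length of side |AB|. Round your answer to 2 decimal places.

19.20

From area = ½·|BC|·|CA|·sin C, we get sin C = 2·area/(|BC|·|CA|) ≈ 0.22810.
Taking the acute solution, ∠C ≈ 13.19°.
Law of cosines then gives |AB| ≈ 19.196.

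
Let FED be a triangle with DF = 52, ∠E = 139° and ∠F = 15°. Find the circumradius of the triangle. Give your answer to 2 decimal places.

R ≈ 39.63

The third angle is ∠D = 180° − ∠F − ∠E = 26.00°.
Law of sines: ED = DF·sin F/sin E ≈ 20.514.
Law of sines: FE = DF·sin D/sin E ≈ 34.746.
Circumradius = DF/(2 sin E) ≈ 39.631.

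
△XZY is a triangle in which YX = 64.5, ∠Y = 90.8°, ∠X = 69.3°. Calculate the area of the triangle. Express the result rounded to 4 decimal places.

The third angle is ∠Z = 180° − ∠Y − ∠X = 19.90°.
Law of sines: ZY = YX·sin X/sin Z ≈ 177.26.
Law of sines: XZ = YX·sin Y/sin Z ≈ 189.48.
Area = ½·YX·ZY·sin Y ≈ 5716.1.

area ≈ 5716.1214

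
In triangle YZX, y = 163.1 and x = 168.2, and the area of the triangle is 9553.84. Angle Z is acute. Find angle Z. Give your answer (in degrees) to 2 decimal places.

∠Z ≈ 44.15°

From area = ½·x·y·sin Z, we get sin Z = 2·area/(x·y) ≈ 0.69651.
Taking the acute solution, ∠Z ≈ 44.15°.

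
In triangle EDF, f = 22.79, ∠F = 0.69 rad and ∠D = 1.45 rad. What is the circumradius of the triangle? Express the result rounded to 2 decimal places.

R ≈ 17.90

The third angle is ∠E = π − ∠D − ∠F = 1.002 rad.
Law of sines: e = f·sin E/sin F ≈ 30.158.
Law of sines: d = f·sin D/sin F ≈ 35.542.
Circumradius = f/(2 sin F) ≈ 17.902.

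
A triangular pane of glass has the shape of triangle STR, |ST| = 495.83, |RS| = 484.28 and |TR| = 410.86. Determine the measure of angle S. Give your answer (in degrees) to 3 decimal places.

∠S ≈ 49.551°

By the law of cosines, cos S = (|RS|² + |ST|² − |TR|²) / (2·|RS|·|ST|) ≈ 0.64878, so ∠S ≈ 49.55°.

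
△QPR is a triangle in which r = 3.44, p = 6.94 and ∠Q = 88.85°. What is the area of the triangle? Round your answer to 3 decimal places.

11.934

Area = ½·p·r·sin Q ≈ 11.934.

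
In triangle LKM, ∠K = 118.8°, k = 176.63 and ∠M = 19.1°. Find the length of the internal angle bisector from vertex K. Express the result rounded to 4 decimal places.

The third angle is ∠L = 180° − ∠K − ∠M = 42.10°.
Law of sines: l = k·sin L/sin K ≈ 135.13.
Law of sines: m = k·sin M/sin K ≈ 65.955.
The bisector from K has length 2·m·l·cos(∠K/2)/(m+l) ≈ 45.124.

t_K ≈ 45.1236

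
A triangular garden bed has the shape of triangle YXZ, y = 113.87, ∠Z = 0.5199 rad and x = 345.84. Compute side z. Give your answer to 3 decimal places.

By the law of cosines, z² = y² + x² − 2·y·x·cos Z = 64217, so z ≈ 253.41.

253.411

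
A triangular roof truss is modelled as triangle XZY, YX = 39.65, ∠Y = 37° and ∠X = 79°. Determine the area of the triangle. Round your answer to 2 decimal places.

The third angle is ∠Z = 180° − ∠Y − ∠X = 64.00°.
Law of sines: ZY = YX·sin X/sin Z ≈ 43.304.
Law of sines: XZ = YX·sin Y/sin Z ≈ 26.549.
Area = ½·YX·ZY·sin Y ≈ 516.66.

516.66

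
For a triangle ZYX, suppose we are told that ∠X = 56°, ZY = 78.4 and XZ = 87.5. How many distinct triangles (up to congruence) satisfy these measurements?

XZ·sin X = 87.5·sin(56°) ≈ 72.54.
Since XZ sin X < ZY < XZ (72.54 < 78.4 < 87.5), two triangles exist.

2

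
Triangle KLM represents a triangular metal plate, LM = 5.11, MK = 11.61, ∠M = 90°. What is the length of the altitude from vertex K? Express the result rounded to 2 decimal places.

h_K ≈ 11.61

By the law of cosines, KL² = LM² + MK² − 2·LM·MK·cos M = 160.9, so KL ≈ 12.685.
Area = ½·LM·MK·sin M ≈ 29.664.
The altitude from K has length 2·area/LM ≈ 11.61.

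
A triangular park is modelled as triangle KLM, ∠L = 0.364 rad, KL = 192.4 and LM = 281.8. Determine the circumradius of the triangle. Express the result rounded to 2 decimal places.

R ≈ 172.56

By the law of cosines, MK² = KL² + LM² − 2·KL·LM·cos L = 15097, so MK ≈ 122.87.
Area = ½·KL·LM·sin L ≈ 9651.3.
Circumradius = MK/(2 sin L) ≈ 172.56.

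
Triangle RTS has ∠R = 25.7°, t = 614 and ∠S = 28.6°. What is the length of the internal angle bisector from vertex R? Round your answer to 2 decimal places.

t_R ≈ 444.01

The third angle is ∠T = 180° − ∠S − ∠R = 125.70°.
Law of sines: r = t·sin R/sin T ≈ 327.88.
Law of sines: s = t·sin S/sin T ≈ 361.93.
The bisector from R has length 2·t·s·cos(∠R/2)/(t+s) ≈ 444.01.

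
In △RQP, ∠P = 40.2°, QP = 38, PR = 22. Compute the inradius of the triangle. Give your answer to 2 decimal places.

r ≈ 6.31

By the law of cosines, RQ² = QP² + PR² − 2·QP·PR·cos P = 650.93, so RQ ≈ 25.513.
Area = ½·QP·PR·sin P ≈ 269.8.
Semiperimeter s = (38+22+25.513)/2 = 42.757.
Inradius = area/s = 269.8/42.757 ≈ 6.3102.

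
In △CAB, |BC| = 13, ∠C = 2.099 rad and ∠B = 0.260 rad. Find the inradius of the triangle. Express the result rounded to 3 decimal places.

The third angle is ∠A = π − ∠B − ∠C = 0.783 rad.
Law of sines: |AB| = |BC|·sin C/sin A ≈ 15.924.
Law of sines: |CA| = |BC|·sin B/sin A ≈ 4.7397.
Area = ½·|BC|·|AB|·sin B ≈ 26.609.
Semiperimeter s = (15.924+13+4.7397)/2 = 16.832.
Inradius = area/s = 26.609/16.832 ≈ 1.5809.

1.581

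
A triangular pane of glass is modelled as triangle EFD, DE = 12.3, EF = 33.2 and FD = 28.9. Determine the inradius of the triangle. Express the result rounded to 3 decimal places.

r ≈ 4.714

Semiperimeter s = (28.9 + 12.3 + 33.2)/2 = 37.2.
Heron's formula: area = √(37.2·8.3·24.9·4) ≈ 175.36.
Inradius = area/s = 175.36/37.2 ≈ 4.7141.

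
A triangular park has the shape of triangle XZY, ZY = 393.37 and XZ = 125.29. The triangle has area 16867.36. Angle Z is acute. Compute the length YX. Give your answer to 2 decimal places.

313.97

From area = ½·XZ·ZY·sin Z, we get sin Z = 2·area/(XZ·ZY) ≈ 0.68448.
Taking the acute solution, ∠Z ≈ 43.19°.
Law of cosines then gives YX ≈ 313.97.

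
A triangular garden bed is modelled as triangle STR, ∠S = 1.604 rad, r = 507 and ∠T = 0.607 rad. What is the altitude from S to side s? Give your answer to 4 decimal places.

The third angle is ∠R = π − ∠S − ∠T = 0.931 rad.
Law of sines: s = r·sin S/sin R ≈ 631.84.
Law of sines: t = r·sin T/sin R ≈ 360.6.
Area = ½·r·s·sin T ≈ 91363.
The altitude from S has length 2·area/s ≈ 289.2.

289.1958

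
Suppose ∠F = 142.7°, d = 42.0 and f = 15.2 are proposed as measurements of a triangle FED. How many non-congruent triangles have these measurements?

d·sin F = 42.0·sin(142.7°) ≈ 25.45.
Since ∠F is not acute, a triangle exists only if f > d; here f ≤ d, so there is no triangle.

0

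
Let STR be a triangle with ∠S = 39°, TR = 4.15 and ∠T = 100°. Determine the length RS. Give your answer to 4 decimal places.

The third angle is ∠R = 180° − ∠S − ∠T = 41.00°.
Law of sines: RS = TR·sin T/sin S ≈ 6.4942.

6.4942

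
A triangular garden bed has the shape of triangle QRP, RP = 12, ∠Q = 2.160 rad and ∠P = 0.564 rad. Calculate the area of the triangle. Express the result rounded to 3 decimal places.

The third angle is ∠R = π − ∠P − ∠Q = 0.418 rad.
Law of sines: PQ = RP·sin R/sin Q ≈ 5.8538.
Law of sines: QR = RP·sin P/sin Q ≈ 7.7159.
Area = ½·RP·PQ·sin P ≈ 18.776.

18.776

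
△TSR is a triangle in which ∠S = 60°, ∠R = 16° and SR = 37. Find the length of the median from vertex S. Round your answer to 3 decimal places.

The third angle is ∠T = 180° − ∠S − ∠R = 104.00°.
Law of sines: RT = SR·sin S/sin T ≈ 33.024.
Law of sines: TS = SR·sin R/sin T ≈ 10.511.
Median from S: ½√(2·TS² + 2·SR² − RT²) ≈ 21.612.

21.612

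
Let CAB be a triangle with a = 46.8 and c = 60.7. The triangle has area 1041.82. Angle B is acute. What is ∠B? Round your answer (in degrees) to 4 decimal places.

∠B ≈ 47.1789°

From area = ½·c·a·sin B, we get sin B = 2·area/(c·a) ≈ 0.73348.
Taking the acute solution, ∠B ≈ 47.18°.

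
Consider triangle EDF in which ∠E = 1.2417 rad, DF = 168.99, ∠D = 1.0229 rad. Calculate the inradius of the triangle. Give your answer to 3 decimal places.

43.174

The third angle is ∠F = π − ∠E − ∠D = 0.8770 rad.
Law of sines: FE = DF·sin D/sin E ≈ 152.43.
Law of sines: ED = DF·sin F/sin E ≈ 137.29.
Area = ½·DF·FE·sin F ≈ 9902.3.
Semiperimeter s = (168.99+152.43+137.29)/2 = 229.36.
Inradius = area/s = 9902.3/229.36 ≈ 43.174.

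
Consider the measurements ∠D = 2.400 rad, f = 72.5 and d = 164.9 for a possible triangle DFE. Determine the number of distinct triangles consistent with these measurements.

1

f·sin D = 72.5·sin(2.400 rad) ≈ 48.97.
Since ∠D is not acute, a triangle exists only if d > f; here d > f, so there is exactly one triangle.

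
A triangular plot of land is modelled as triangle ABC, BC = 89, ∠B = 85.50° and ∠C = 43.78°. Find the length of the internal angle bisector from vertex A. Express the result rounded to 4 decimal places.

The third angle is ∠A = 180° − ∠B − ∠C = 50.72°.
Law of sines: CA = BC·sin B/sin A ≈ 114.62.
Law of sines: AB = BC·sin C/sin A ≈ 79.552.
The bisector from A has length 2·CA·AB·cos(∠A/2)/(CA+AB) ≈ 84.87.

t_A ≈ 84.8700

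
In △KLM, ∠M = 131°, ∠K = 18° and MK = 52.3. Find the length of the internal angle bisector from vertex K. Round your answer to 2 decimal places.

The third angle is ∠L = 180° − ∠M − ∠K = 31.00°.
Law of sines: LM = MK·sin K/sin L ≈ 31.379.
Law of sines: KL = MK·sin M/sin L ≈ 76.638.
The bisector from K has length 2·MK·KL·cos(∠K/2)/(MK+KL) ≈ 61.406.

t_K ≈ 61.41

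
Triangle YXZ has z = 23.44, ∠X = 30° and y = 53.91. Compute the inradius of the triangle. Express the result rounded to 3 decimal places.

By the law of cosines, x² = z² + y² − 2·z·y·cos X = 1267, so x ≈ 35.595.
Area = ½·z·y·sin X ≈ 315.91.
Semiperimeter s = (53.91+35.595+23.44)/2 = 56.473.
Inradius = area/s = 315.91/56.473 ≈ 5.5941.

5.594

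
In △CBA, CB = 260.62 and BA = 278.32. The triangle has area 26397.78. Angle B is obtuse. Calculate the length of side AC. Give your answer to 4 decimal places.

494.8381

From area = ½·CB·BA·sin B, we get sin B = 2·area/(CB·BA) ≈ 0.72786.
Taking the obtuse solution, ∠B ≈ 133.29°.
Law of cosines then gives AC ≈ 494.84.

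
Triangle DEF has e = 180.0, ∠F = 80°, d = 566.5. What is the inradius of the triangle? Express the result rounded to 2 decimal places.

r ≈ 76.64

By the law of cosines, f² = d² + e² − 2·d·e·cos F = 3.1791e+05, so f ≈ 563.83.
Area = ½·d·e·sin F ≈ 50210.
Semiperimeter s = (566.5+180+563.83)/2 = 655.17.
Inradius = area/s = 50210/655.17 ≈ 76.638.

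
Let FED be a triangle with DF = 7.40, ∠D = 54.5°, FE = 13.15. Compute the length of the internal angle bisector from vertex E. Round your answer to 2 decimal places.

Law of sines: sin E = DF·sin D/FE ≈ 0.45813.
Since FE ≥ DF, only the acute value applies: ∠E ≈ 27.27°.
Then ∠F = 180° − ∠D − ∠E ≈ 98.23°.
Law of sines gives ED = FE·sin F/sin D ≈ 15.986.
The bisector from E has length 2·FE·ED·cos(∠E/2)/(FE+ED) ≈ 14.023.

t_E ≈ 14.02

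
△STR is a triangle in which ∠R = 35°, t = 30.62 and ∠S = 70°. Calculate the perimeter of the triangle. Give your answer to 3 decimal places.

The third angle is ∠T = 180° − ∠R − ∠S = 75.00°.
Law of sines: s = t·sin S/sin T ≈ 29.788.
Law of sines: r = t·sin R/sin T ≈ 18.182.
Semiperimeter p = (29.788+30.62+18.182)/2 = 39.295.
Perimeter = 29.788 + 30.62 + 18.182 = 78.591.

78.591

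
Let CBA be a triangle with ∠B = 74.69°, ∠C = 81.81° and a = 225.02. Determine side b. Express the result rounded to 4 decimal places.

544.2880

The third angle is ∠A = 180° − ∠C − ∠B = 23.50°.
Law of sines: b = a·sin B/sin A ≈ 544.29.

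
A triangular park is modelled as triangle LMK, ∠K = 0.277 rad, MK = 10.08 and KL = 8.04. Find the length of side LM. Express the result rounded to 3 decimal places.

3.216

By the law of cosines, LM² = MK² + KL² − 2·MK·KL·cos K = 10.34, so LM ≈ 3.2156.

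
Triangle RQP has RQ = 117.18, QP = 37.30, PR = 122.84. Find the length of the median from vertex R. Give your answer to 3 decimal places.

Median from R: ½√(2·PR² + 2·RQ² − QP²) ≈ 118.59.

m_R ≈ 118.586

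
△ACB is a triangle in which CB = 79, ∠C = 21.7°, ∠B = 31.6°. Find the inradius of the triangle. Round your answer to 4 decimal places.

9.0272

The third angle is ∠A = 180° − ∠C − ∠B = 126.70°.
Law of sines: BA = CB·sin C/sin A ≈ 36.432.
Law of sines: AC = CB·sin B/sin A ≈ 51.629.
Area = ½·CB·BA·sin B ≈ 754.04.
Semiperimeter s = (79+36.432+51.629)/2 = 83.53.
Inradius = area/s = 754.04/83.53 ≈ 9.0272.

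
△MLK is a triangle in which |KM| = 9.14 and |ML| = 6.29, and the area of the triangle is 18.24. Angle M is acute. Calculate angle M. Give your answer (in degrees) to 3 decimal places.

From area = ½·|KM|·|ML|·sin M, we get sin M = 2·area/(|KM|·|ML|) ≈ 0.63454.
Taking the acute solution, ∠M ≈ 39.39°.

∠M ≈ 39.386°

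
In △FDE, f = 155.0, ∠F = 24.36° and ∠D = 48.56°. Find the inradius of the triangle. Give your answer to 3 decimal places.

The third angle is ∠E = 180° − ∠F − ∠D = 107.08°.
Law of sines: d = f·sin D/sin F ≈ 281.71.
Law of sines: e = f·sin E/sin F ≈ 359.21.
Area = ½·f·d·sin E ≈ 20869.
Semiperimeter s = (155+281.71+359.21)/2 = 397.96.
Inradius = area/s = 20869/397.96 ≈ 52.441.

52.441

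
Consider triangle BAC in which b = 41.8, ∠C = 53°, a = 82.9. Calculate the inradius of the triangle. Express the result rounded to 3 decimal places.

By the law of cosines, c² = b² + a² − 2·b·a·cos C = 4448.8, so c ≈ 66.699.
Area = ½·b·a·sin C ≈ 1383.7.
Semiperimeter s = (41.8+82.9+66.699)/2 = 95.7.
Inradius = area/s = 1383.7/95.7 ≈ 14.459.

14.459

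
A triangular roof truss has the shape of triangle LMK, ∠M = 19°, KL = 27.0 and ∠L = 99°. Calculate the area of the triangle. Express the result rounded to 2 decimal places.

The third angle is ∠K = 180° − ∠L − ∠M = 62.00°.
Law of sines: MK = KL·sin L/sin M ≈ 81.911.
Law of sines: LM = KL·sin K/sin M ≈ 73.225.
Area = ½·KL·MK·sin K ≈ 976.36.

976.36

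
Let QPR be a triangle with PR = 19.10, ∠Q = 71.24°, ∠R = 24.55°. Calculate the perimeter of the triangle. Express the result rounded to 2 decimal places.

perimeter ≈ 47.55

The third angle is ∠P = 180° − ∠R − ∠Q = 84.21°.
Law of sines: RQ = PR·sin P/sin Q ≈ 20.069.
Law of sines: QP = PR·sin R/sin Q ≈ 8.3811.
Semiperimeter s = (19.1+20.069+8.3811)/2 = 23.775.
Perimeter = 19.1 + 20.069 + 8.3811 = 47.55.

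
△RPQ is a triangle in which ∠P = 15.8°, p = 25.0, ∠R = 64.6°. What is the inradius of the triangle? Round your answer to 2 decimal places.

10.30

The third angle is ∠Q = 180° − ∠R − ∠P = 99.60°.
Law of sines: r = p·sin R/sin P ≈ 82.942.
Law of sines: q = p·sin Q/sin P ≈ 90.531.
Area = ½·p·r·sin Q ≈ 1022.3.
Semiperimeter s = (82.942+25+90.531)/2 = 99.237.
Inradius = area/s = 1022.3/99.237 ≈ 10.301.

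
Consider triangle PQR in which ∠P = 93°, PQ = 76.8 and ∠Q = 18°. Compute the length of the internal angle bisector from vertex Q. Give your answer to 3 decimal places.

The third angle is ∠R = 180° − ∠P − ∠Q = 69.00°.
Law of sines: QR = PQ·sin P/sin R ≈ 82.151.
Law of sines: RP = PQ·sin Q/sin R ≈ 25.421.
The bisector from Q has length 2·PQ·QR·cos(∠Q/2)/(PQ+QR) ≈ 78.408.

78.408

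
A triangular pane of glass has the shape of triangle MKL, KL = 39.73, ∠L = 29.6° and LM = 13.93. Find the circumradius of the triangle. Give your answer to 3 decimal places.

By the law of cosines, MK² = KL² + LM² − 2·KL·LM·cos L = 810.09, so MK ≈ 28.462.
Area = ½·KL·LM·sin L ≈ 136.68.
Circumradius = MK/(2 sin L) ≈ 28.811.

28.811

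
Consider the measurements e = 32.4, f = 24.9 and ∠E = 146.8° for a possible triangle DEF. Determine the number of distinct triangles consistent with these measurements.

1

f·sin E = 24.9·sin(146.8°) ≈ 13.63.
Since ∠E is not acute, a triangle exists only if e > f; here e > f, so there is exactly one triangle.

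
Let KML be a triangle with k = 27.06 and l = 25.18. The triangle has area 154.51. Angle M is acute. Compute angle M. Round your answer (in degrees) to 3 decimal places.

From area = ½·l·k·sin M, we get sin M = 2·area/(l·k) ≈ 0.45353.
Taking the acute solution, ∠M ≈ 26.97°.

26.970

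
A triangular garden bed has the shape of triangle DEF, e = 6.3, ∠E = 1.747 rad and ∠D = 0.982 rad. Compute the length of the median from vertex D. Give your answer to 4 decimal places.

m_D ≈ 4.0072

The third angle is ∠F = π − ∠D − ∠E = 0.413 rad.
Law of sines: d = e·sin D/sin E ≈ 5.3215.
Law of sines: f = e·sin F/sin E ≈ 2.5659.
Median from D: ½√(2·e² + 2·f² − d²) ≈ 4.0072.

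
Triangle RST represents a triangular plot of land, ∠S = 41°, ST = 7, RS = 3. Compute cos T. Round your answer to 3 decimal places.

cos T ≈ 0.923

By the law of cosines, TR² = RS² + ST² − 2·RS·ST·cos S = 26.302, so TR ≈ 5.1286.
Law of cosines again: cos T = (ST² + TR² − RS²)/(2·ST·TR) ≈ 0.92343, so ∠T ≈ 22.57°.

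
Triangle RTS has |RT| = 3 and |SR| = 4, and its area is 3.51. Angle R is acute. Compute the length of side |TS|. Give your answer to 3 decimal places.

From area = ½·|SR|·|RT|·sin R, we get sin R = 2·area/(|SR|·|RT|) ≈ 0.58500.
Taking the acute solution, ∠R ≈ 35.80°.
Law of cosines then gives |TS| ≈ 2.3527.

2.353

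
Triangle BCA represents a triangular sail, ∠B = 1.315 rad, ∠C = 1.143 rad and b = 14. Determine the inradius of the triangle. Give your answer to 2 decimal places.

r ≈ 3.21

The third angle is ∠A = π − ∠B − ∠C = 0.684 rad.
Law of sines: c = b·sin C/sin B ≈ 13.167.
Law of sines: a = b·sin A/sin B ≈ 9.1395.
Area = ½·b·c·sin A ≈ 58.211.
Semiperimeter s = (14+13.167+9.1395)/2 = 18.153.
Inradius = area/s = 58.211/18.153 ≈ 3.2067.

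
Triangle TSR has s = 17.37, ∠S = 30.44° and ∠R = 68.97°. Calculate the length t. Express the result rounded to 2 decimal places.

The third angle is ∠T = 180° − ∠S − ∠R = 80.59°.
Law of sines: t = s·sin T/sin S ≈ 33.824.

33.82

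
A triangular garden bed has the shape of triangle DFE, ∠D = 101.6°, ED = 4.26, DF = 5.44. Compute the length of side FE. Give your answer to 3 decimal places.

7.554

By the law of cosines, FE² = ED² + DF² − 2·ED·DF·cos D = 57.061, so FE ≈ 7.5539.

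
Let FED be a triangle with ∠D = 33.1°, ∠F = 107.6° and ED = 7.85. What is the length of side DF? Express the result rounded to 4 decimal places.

The third angle is ∠E = 180° − ∠D − ∠F = 39.30°.
Law of sines: DF = ED·sin E/sin F ≈ 5.2162.

5.2162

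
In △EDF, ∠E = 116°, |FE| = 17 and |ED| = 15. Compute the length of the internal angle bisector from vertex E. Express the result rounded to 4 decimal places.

By the law of cosines, |DF|² = |FE|² + |ED|² − 2·|FE|·|ED|·cos E = 737.57, so |DF| ≈ 27.158.
The bisector from E has length 2·|FE|·|ED|·cos(∠E/2)/(|FE|+|ED|) ≈ 8.4456.

t_E ≈ 8.4456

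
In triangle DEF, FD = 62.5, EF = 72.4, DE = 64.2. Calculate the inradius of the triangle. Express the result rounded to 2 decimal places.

18.90

Semiperimeter s = (72.4 + 62.5 + 64.2)/2 = 99.55.
Heron's formula: area = √(99.55·27.15·37.05·35.35) ≈ 1881.5.
Inradius = area/s = 1881.5/99.55 ≈ 18.9.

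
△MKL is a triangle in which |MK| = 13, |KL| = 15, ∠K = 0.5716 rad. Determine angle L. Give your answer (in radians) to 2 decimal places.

By the law of cosines, |LM|² = |MK|² + |KL|² − 2·|MK|·|KL|·cos K = 65.996, so |LM| ≈ 8.1238.
Law of cosines again: cos L = (|KL|² + |LM|² − |MK|²)/(2·|KL|·|LM|) ≈ 0.50057, so ∠L ≈ 1.0465 rad.

1.05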